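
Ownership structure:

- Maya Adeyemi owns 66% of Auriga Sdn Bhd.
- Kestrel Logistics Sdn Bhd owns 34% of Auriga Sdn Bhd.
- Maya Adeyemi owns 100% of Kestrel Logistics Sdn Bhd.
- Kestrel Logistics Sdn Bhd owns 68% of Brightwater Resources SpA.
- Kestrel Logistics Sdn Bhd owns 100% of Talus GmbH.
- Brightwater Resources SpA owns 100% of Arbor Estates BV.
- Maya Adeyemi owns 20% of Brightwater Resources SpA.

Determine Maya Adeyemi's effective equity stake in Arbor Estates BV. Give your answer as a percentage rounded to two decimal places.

88.00%

Maya reaches Arbor along 2 paths.
Via Kestrel → Brightwater: 100% × 68% × 100% = 68%.
Via Brightwater: 20% × 100% = 20%.
Total: 68% + 20% = 88%.
Rounded: 88.00%.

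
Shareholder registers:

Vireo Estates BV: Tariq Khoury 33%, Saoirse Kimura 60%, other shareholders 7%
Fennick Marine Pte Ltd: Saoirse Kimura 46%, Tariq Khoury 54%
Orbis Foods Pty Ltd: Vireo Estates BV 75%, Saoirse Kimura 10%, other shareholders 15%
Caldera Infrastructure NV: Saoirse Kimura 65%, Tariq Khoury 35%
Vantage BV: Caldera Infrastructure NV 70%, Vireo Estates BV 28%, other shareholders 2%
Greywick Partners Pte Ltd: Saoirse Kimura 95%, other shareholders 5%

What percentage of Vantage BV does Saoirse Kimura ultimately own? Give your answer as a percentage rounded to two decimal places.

62.30%

Saoirse reaches Vantage along 2 paths.
Via Caldera: 65% × 70% = 45.5%.
Via Vireo: 60% × 28% = 16.8%.
Total: 45.5% + 16.8% = 62.3%.
Rounded: 62.30%.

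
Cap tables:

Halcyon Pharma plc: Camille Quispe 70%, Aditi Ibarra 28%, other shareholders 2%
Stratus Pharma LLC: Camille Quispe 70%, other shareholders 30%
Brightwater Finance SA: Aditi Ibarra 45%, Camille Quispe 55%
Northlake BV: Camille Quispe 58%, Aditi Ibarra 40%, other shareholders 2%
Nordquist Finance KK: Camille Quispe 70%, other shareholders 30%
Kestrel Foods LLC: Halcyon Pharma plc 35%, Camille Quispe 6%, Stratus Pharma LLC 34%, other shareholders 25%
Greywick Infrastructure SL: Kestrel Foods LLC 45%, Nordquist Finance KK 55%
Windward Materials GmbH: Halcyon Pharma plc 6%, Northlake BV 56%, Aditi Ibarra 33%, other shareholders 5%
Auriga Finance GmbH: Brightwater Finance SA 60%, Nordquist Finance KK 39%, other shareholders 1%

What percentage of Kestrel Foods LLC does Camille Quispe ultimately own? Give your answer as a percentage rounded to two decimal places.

Camille reaches Kestrel along 3 paths.
Via Halcyon: 70% × 35% = 24.5%.
Direct stake: 6% = 6%.
Via Stratus: 70% × 34% = 23.8%.
Total: 24.5% + 6% + 23.8% = 54.3%.
Rounded: 54.30%.

54.30%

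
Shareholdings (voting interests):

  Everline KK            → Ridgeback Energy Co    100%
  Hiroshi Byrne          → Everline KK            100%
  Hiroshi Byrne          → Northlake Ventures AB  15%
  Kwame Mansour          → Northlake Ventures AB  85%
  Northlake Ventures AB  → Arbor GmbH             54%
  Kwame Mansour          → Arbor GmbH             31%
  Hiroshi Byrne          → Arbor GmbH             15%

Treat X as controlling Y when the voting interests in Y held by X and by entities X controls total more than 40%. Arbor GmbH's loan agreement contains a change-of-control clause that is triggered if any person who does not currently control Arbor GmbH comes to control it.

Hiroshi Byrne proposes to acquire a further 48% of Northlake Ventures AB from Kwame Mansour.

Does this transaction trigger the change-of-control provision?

Yes

The purchase adds only to Hiroshi's holdings (Kwame's stake shrinks), so Hiroshi is the only person who could newly come to control Arbor.
Hiroshi holds 100% of Everline, so Hiroshi controls Everline.
Everline holds 100% of Ridgeback, so Hiroshi controls Ridgeback.
In Arbor, Hiroshi's side holds only 15%, not > 40%.
So before the transaction, Hiroshi does not control Arbor.
After the purchase, Hiroshi's direct stake in Northlake rises to 15% + 48% = 63%, and Kwame's stake falls to 37%.
Hiroshi holds 63% of Northlake, so Hiroshi controls Northlake.
Hiroshi and Northlake together hold 15% + 54% = 69% of Arbor, so Hiroshi controls Arbor.
Hiroshi did not control Arbor before and does after, so the clause is triggered.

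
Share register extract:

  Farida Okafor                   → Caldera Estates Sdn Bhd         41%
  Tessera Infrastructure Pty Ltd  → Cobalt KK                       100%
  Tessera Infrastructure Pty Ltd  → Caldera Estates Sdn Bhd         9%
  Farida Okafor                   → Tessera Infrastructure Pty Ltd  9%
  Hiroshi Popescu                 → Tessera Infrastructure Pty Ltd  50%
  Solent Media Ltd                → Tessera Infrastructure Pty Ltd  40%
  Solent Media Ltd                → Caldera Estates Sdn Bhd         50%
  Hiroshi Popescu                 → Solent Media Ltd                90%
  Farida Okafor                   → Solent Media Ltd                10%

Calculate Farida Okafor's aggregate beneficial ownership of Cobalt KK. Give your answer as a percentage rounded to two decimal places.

Farida reaches Cobalt along 2 paths.
Via Tessera: 9% × 100% = 9%.
Via Solent → Tessera: 10% × 40% × 100% = 4%.
Total: 9% + 4% = 13%.
Rounded: 13.00%.

13.00%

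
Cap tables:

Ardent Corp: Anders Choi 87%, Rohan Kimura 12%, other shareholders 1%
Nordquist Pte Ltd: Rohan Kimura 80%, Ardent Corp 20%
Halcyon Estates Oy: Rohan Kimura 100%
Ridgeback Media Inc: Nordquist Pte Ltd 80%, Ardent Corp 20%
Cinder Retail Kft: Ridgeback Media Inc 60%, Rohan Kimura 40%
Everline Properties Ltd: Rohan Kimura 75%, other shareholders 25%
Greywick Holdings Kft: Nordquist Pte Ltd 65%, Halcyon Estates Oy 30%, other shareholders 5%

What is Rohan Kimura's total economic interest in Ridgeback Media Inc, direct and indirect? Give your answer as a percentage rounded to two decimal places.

Rohan reaches Ridgeback along 3 paths.
Via Nordquist: 80% × 80% = 64%.
Via Ardent → Nordquist: 12% × 20% × 80% = 1.92%.
Via Ardent: 12% × 20% = 2.4%.
Total: 64% + 1.92% + 2.4% = 68.32%.

68.32%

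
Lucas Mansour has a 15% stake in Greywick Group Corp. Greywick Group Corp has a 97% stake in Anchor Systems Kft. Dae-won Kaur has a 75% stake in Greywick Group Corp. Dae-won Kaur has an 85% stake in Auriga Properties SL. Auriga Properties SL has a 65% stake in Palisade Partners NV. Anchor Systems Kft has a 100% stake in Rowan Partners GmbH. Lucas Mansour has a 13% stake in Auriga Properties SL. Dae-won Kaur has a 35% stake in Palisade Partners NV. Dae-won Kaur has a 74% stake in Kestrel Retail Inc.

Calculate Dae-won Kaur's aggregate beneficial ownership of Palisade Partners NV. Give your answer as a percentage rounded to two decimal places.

Dae-won reaches Palisade along 2 paths.
Direct stake: 35% = 35%.
Via Auriga: 85% × 65% = 55.25%.
Total: 35% + 55.25% = 90.25%.

90.25%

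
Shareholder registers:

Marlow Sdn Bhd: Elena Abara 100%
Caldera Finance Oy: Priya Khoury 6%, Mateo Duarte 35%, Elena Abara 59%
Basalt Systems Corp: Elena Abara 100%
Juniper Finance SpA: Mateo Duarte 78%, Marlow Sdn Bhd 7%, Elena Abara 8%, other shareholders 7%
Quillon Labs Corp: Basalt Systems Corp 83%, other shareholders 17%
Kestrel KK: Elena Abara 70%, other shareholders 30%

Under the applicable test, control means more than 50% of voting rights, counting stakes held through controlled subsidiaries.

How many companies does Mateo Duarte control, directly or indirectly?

Mateo holds 78% of Juniper, so Mateo controls Juniper.
No other company's threshold is met.
Mateo controls 1 company.

1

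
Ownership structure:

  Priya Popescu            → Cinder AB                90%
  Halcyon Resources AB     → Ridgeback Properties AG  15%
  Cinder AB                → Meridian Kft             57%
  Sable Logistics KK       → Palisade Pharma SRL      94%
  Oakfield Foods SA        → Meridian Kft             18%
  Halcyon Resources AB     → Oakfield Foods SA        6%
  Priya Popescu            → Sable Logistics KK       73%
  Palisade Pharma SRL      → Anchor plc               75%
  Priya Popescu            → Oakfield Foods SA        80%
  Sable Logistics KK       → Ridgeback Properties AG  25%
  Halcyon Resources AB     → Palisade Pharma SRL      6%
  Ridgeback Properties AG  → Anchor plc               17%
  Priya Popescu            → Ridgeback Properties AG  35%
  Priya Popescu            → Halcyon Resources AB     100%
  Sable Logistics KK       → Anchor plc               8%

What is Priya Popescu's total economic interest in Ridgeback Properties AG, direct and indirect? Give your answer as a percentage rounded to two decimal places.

Priya reaches Ridgeback along 3 paths.
Via Sable: 73% × 25% = 18.25%.
Via Halcyon: 100% × 15% = 15%.
Direct stake: 35% = 35%.
Total: 18.25% + 15% + 35% = 68.25%.

68.25%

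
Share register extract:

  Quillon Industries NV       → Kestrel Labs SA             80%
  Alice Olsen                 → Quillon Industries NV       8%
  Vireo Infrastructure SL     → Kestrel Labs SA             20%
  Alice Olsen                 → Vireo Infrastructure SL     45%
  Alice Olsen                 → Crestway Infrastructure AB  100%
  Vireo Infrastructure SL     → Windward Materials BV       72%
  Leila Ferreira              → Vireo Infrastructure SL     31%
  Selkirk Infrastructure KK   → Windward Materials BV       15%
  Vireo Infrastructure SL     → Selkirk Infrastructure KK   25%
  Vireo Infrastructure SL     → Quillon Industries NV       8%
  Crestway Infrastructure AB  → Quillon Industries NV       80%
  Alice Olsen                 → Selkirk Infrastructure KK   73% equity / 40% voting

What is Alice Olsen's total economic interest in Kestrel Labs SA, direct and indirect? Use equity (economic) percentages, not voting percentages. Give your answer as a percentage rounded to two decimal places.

Alice reaches Kestrel along 4 paths.
Via Quillon: 8% × 80% = 6.4%.
Via Crestway → Quillon: 100% × 80% × 80% = 64%.
Via Vireo → Quillon: 45% × 8% × 80% = 2.88%.
Via Vireo: 45% × 20% = 9%.
Total: 6.4% + 64% + 2.88% + 9% = 82.28%.

82.28%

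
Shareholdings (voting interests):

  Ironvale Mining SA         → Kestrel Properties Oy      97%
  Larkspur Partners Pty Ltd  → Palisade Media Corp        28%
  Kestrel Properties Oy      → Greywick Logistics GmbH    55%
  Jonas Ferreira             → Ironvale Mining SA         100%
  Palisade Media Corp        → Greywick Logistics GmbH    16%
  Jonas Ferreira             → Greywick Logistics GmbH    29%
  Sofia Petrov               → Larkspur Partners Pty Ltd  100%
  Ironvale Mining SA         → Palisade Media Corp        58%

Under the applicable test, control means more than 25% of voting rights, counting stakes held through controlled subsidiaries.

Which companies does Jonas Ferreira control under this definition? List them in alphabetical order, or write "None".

Greywick Logistics GmbH, Ironvale Mining SA, Kestrel Properties Oy, Palisade Media Corp

Jonas holds 100% of Ironvale, so Jonas controls Ironvale.
Ironvale holds 97% of Kestrel, so Jonas controls Kestrel.
Ironvale holds 58% of Palisade, so Jonas controls Palisade.
Palisade and Jonas and Kestrel together hold 16% + 29% + 55% = 100% of Greywick, so Jonas controls Greywick.
No other company's threshold is met.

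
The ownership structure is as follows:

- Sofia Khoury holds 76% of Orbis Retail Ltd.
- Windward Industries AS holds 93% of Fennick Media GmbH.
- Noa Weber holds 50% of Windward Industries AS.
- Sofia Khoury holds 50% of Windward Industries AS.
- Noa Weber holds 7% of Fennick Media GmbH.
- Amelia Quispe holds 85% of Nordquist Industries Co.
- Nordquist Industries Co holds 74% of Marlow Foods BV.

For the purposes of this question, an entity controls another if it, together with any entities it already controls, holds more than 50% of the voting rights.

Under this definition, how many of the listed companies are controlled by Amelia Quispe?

2

Amelia holds 85% of Nordquist, so Amelia controls Nordquist.
Nordquist holds 74% of Marlow, so Amelia controls Marlow.
No other company's threshold is met.
Amelia controls 2 companies.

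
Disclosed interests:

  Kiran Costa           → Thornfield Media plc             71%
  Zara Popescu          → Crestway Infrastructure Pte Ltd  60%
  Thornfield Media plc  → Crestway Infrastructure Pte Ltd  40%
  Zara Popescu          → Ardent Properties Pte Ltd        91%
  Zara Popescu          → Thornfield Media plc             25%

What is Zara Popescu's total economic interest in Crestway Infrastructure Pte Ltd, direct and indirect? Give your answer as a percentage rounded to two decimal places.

Zara reaches Crestway along 2 paths.
Direct stake: 60% = 60%.
Via Thornfield: 25% × 40% = 10%.
Total: 60% + 10% = 70%.
Rounded: 70.00%.

70.00%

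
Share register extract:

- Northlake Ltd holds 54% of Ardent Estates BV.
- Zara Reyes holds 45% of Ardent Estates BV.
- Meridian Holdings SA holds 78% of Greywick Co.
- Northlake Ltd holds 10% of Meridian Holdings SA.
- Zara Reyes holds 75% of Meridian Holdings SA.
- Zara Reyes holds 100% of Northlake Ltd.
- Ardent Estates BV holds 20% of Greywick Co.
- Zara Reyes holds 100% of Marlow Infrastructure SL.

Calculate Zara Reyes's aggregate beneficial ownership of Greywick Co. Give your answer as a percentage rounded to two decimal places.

86.10%

Zara reaches Greywick along 4 paths.
Via Ardent: 45% × 20% = 9%.
Via Northlake → Ardent: 100% × 54% × 20% = 10.8%.
Via Northlake → Meridian: 100% × 10% × 78% = 7.8%.
Via Meridian: 75% × 78% = 58.5%.
Total: 9% + 10.8% + 7.8% + 58.5% = 86.1%.
Rounded: 86.10%.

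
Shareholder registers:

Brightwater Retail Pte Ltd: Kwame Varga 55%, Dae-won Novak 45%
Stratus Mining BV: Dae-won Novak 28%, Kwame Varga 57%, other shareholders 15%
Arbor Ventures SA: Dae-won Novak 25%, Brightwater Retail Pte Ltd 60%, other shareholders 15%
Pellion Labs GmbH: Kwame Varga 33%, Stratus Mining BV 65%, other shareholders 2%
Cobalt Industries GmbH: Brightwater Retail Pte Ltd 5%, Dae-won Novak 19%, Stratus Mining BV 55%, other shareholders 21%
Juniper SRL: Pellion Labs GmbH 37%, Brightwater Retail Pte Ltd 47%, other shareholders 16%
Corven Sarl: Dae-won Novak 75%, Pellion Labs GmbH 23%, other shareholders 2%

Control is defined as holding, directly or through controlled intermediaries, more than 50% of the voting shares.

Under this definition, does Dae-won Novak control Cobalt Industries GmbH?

No

Dae-won holds 75% of Corven, so Dae-won controls Corven.
In Cobalt, Dae-won's side holds only 19%, not > 50%.
So Dae-won does not control Cobalt.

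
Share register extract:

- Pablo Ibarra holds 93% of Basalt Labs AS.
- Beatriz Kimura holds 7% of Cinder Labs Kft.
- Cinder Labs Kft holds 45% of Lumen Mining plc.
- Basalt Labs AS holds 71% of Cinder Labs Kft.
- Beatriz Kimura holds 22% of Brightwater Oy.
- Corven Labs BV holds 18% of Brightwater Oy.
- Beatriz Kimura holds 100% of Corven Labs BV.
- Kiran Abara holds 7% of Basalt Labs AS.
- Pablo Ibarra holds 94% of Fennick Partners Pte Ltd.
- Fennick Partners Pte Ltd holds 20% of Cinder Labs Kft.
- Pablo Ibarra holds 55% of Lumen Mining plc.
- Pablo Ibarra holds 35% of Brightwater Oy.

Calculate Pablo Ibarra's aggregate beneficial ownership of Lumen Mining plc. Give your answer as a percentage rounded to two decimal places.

93.17%

Pablo reaches Lumen along 3 paths.
Direct stake: 55% = 55%.
Via Basalt → Cinder: 93% × 71% × 45% = 29.7135%.
Via Fennick → Cinder: 94% × 20% × 45% = 8.46%.
Total: 55% + 29.7135% + 8.46% = 93.1735%.
Rounded: 93.17%.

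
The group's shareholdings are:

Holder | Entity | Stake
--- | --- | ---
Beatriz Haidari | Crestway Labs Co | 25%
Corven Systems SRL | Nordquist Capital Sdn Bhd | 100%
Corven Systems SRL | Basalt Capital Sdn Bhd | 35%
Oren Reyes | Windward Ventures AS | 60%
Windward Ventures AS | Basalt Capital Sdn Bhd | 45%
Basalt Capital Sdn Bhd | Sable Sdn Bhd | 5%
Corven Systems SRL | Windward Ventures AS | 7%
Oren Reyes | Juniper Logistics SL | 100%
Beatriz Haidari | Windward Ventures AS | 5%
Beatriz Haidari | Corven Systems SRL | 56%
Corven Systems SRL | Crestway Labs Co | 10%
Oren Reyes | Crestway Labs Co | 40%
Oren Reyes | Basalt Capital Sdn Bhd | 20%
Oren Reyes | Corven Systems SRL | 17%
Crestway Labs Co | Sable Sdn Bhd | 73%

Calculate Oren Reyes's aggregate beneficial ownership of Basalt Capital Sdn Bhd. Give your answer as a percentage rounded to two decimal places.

53.49%

Oren reaches Basalt along 4 paths.
Via Corven: 17% × 35% = 5.95%.
Via Windward: 60% × 45% = 27%.
Via Corven → Windward: 17% × 7% × 45% = 0.5355%.
Direct stake: 20% = 20%.
Total: 5.95% + 27% + 0.5355% + 20% = 53.4855%.
Rounded: 53.49%.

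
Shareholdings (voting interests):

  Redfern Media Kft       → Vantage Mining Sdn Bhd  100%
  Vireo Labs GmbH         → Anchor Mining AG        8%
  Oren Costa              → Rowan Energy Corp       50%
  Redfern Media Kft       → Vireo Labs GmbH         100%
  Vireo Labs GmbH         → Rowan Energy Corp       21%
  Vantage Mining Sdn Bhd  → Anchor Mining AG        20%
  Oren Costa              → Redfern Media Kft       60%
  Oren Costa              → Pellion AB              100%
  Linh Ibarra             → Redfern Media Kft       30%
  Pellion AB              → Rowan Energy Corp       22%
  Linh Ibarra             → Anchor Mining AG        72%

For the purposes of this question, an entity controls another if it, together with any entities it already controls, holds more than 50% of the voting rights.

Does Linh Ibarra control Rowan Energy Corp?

No

Linh holds 72% of Anchor, so Linh controls Anchor.
Neither Linh nor any entity Linh controls holds any voting interest in Rowan.
So Linh does not control Rowan.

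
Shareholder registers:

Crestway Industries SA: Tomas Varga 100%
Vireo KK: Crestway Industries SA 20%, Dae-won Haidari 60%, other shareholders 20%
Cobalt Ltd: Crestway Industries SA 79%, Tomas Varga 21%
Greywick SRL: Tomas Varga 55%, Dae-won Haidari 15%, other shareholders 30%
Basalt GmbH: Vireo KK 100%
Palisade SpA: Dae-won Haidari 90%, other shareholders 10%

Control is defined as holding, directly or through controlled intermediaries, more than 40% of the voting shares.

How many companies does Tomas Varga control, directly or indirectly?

Tomas holds 100% of Crestway, so Tomas controls Crestway.
Crestway and Tomas together hold 79% + 21% = 100% of Cobalt, so Tomas controls Cobalt.
Tomas holds 55% of Greywick, so Tomas controls Greywick.
No other company's threshold is met.
Tomas controls 3 companies.

3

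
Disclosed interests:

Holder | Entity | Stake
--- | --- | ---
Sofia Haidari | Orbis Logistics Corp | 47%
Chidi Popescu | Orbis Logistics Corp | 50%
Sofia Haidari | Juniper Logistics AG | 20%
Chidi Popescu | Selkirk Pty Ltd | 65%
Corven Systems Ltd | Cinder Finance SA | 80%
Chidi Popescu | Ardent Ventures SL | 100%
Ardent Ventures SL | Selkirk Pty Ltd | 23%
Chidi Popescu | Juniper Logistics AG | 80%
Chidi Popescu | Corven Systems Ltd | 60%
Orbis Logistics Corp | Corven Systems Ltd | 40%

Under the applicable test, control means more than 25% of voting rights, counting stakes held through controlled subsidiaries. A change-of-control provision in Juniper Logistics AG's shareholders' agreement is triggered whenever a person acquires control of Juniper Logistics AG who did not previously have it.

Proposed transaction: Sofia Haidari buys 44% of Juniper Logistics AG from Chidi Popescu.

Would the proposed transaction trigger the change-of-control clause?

Yes

The purchase adds only to Sofia's holdings (Chidi's stake shrinks), so Sofia is the only person who could newly come to control Juniper.
Sofia holds 47% of Orbis, so Sofia controls Orbis.
Orbis holds 40% of Corven, so Sofia controls Corven.
Corven holds 80% of Cinder, so Sofia controls Cinder.
In Juniper, Sofia's side holds only 20%, not > 25%.
So before the transaction, Sofia does not control Juniper.
After the purchase, Sofia's direct stake in Juniper rises to 20% + 44% = 64%, and Chidi's stake falls to 36%.
Sofia holds 64% of Juniper, so Sofia controls Juniper.
Sofia did not control Juniper before and does after, so the clause is triggered.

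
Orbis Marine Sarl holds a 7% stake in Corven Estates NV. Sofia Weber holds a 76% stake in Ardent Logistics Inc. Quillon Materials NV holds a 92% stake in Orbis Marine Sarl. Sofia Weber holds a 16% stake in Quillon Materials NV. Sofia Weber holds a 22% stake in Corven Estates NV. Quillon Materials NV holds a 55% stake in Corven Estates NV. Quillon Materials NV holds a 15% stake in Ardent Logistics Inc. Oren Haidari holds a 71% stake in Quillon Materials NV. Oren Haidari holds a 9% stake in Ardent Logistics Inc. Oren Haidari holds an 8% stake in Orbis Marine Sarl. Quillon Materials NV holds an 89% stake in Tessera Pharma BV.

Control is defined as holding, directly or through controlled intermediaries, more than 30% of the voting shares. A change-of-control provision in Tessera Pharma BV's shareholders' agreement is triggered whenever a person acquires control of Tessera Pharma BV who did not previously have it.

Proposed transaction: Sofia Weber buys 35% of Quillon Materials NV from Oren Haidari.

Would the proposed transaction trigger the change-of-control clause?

The purchase adds only to Sofia's holdings (Oren's stake shrinks), so Sofia is the only person who could newly come to control Tessera.
Sofia holds 76% of Ardent, so Sofia controls Ardent.
Neither Sofia nor any entity Sofia controls holds any voting interest in Tessera.
So before the transaction, Sofia does not control Tessera.
After the purchase, Sofia's direct stake in Quillon rises to 16% + 35% = 51%, and Oren's stake falls to 36%.
Sofia holds 51% of Quillon, so Sofia controls Quillon.
Quillon holds 89% of Tessera, so Sofia controls Tessera.
Sofia did not control Tessera before and does after, so the clause is triggered.

Yes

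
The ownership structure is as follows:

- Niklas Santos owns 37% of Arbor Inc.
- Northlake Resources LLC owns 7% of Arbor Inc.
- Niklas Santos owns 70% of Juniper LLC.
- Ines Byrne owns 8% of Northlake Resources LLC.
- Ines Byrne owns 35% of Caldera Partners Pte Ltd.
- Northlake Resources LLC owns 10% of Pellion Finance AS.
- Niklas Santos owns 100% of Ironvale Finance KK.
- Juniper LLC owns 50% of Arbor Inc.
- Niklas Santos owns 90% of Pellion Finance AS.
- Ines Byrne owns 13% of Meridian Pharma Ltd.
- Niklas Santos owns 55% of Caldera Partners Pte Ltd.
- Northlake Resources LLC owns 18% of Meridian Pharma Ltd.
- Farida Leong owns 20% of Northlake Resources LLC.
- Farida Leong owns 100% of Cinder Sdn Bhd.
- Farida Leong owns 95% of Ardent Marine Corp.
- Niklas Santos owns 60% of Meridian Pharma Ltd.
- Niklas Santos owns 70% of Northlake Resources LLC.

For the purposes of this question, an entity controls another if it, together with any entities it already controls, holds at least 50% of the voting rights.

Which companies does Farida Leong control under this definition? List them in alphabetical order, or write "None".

Farida holds 95% of Ardent, so Farida controls Ardent.
Farida holds 100% of Cinder, so Farida controls Cinder.
No other company's threshold is met.

Ardent Marine Corp, Cinder Sdn Bhd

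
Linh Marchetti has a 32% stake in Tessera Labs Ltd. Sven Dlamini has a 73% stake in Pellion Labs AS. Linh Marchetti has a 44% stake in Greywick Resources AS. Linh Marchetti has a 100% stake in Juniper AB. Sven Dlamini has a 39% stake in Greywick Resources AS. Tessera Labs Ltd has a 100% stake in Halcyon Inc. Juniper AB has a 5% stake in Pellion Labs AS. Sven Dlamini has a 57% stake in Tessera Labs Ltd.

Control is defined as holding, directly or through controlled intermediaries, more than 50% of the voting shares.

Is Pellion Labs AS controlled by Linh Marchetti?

Linh holds 100% of Juniper, so Linh controls Juniper.
In Pellion, Linh's side holds only 5%, not > 50%.
So Linh does not control Pellion.

No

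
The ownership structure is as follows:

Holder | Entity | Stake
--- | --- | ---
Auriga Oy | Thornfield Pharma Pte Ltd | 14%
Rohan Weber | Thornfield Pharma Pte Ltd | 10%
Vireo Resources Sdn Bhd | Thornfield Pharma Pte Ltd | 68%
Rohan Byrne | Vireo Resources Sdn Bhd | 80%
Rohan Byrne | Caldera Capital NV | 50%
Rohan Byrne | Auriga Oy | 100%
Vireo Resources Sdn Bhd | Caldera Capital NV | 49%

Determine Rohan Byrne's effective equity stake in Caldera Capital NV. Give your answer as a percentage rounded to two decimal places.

89.20%

Rohan Byrne reaches Caldera along 2 paths.
Direct stake: 50% = 50%.
Via Vireo: 80% × 49% = 39.2%.
Total: 50% + 39.2% = 89.2%.
Rounded: 89.20%.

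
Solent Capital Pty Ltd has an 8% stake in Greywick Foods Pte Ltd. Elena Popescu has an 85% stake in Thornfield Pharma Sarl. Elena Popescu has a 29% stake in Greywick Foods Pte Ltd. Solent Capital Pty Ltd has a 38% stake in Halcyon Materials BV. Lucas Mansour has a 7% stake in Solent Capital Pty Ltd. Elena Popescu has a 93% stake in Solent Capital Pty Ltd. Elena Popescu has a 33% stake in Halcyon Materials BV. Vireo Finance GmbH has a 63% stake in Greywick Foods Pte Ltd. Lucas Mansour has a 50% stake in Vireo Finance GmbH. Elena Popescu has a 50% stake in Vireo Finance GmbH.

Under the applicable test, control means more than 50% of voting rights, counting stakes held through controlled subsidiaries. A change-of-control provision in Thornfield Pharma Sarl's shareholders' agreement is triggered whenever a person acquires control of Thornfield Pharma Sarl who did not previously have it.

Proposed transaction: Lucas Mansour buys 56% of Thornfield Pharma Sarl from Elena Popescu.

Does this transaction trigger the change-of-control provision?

The purchase adds only to Lucas's holdings (Elena's stake shrinks), so Lucas is the only person who could newly come to control Thornfield.
Lucas's largest direct stake is 50% in Vireo, which does not meet the threshold, so Lucas controls no company.
Neither Lucas nor any entity Lucas controls holds any voting interest in Thornfield.
So before the transaction, Lucas does not control Thornfield.
After the purchase, Lucas holds 56% of Thornfield directly, and Elena's stake falls to 29%.
Lucas holds 56% of Thornfield, so Lucas controls Thornfield.
Lucas did not control Thornfield before and does after, so the clause is triggered.

Yes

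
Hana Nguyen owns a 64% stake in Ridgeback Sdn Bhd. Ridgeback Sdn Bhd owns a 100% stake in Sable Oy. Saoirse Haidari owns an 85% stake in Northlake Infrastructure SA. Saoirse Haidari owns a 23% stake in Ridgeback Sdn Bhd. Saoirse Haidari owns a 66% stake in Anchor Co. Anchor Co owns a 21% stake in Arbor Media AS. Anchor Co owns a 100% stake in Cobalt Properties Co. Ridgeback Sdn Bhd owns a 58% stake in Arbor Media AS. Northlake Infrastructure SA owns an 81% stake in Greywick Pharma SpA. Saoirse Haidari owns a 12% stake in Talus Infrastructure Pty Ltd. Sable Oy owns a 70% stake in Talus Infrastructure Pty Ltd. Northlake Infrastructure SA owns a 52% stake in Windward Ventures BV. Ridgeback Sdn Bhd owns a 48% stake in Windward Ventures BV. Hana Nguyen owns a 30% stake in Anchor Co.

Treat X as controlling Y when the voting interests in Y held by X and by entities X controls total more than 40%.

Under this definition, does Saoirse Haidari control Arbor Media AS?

No

Saoirse holds 85% of Northlake, so Saoirse controls Northlake.
Saoirse holds 66% of Anchor, so Saoirse controls Anchor.
Northlake holds 81% of Greywick, so Saoirse controls Greywick.
Northlake holds 52% of Windward, so Saoirse controls Windward.
Anchor holds 100% of Cobalt, so Saoirse controls Cobalt.
In Arbor, Saoirse's side holds only 21%, not > 40%.
So Saoirse does not control Arbor.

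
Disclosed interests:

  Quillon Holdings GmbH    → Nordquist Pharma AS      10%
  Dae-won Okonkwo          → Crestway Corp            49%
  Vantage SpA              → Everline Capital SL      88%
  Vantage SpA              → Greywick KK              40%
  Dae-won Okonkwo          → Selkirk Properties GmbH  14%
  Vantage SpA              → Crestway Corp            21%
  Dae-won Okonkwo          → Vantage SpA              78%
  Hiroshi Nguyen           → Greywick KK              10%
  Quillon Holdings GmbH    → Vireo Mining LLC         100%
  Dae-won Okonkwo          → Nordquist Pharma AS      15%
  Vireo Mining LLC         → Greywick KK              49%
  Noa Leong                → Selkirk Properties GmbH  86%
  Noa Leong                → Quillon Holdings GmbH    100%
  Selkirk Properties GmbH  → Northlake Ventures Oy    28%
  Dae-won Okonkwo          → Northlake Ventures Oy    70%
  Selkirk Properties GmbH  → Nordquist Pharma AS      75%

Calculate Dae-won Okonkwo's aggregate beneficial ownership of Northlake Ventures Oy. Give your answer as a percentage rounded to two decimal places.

Dae-won reaches Northlake along 2 paths.
Direct stake: 70% = 70%.
Via Selkirk: 14% × 28% = 3.92%.
Total: 70% + 3.92% = 73.92%.

73.92%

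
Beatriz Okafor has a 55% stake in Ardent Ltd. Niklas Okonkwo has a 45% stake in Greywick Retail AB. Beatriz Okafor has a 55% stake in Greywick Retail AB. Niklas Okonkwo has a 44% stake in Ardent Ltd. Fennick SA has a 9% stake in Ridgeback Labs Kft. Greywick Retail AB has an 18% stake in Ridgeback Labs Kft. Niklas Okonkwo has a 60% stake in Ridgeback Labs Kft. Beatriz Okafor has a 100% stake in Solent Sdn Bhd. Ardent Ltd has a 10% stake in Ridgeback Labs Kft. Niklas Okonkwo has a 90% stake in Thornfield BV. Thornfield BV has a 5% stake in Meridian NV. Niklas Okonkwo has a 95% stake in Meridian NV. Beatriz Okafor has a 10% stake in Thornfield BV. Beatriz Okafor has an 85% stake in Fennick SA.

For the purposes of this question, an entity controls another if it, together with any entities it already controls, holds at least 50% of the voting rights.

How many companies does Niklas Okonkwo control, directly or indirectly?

3

Niklas holds 90% of Thornfield, so Niklas controls Thornfield.
Thornfield and Niklas together hold 5% + 95% = 100% of Meridian, so Niklas controls Meridian.
Niklas holds 60% of Ridgeback, so Niklas controls Ridgeback.
No other company's threshold is met.
Niklas controls 3 companies.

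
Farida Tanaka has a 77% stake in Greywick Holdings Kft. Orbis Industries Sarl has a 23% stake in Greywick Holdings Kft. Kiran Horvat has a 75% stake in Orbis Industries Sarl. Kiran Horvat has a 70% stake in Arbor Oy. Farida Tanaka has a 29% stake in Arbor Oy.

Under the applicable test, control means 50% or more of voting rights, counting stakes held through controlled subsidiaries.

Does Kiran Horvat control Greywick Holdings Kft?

Kiran holds 75% of Orbis, so Kiran controls Orbis.
Kiran holds 70% of Arbor, so Kiran controls Arbor.
In Greywick, Kiran's side holds only 23%, not ≥ 50%.
So Kiran does not control Greywick.

No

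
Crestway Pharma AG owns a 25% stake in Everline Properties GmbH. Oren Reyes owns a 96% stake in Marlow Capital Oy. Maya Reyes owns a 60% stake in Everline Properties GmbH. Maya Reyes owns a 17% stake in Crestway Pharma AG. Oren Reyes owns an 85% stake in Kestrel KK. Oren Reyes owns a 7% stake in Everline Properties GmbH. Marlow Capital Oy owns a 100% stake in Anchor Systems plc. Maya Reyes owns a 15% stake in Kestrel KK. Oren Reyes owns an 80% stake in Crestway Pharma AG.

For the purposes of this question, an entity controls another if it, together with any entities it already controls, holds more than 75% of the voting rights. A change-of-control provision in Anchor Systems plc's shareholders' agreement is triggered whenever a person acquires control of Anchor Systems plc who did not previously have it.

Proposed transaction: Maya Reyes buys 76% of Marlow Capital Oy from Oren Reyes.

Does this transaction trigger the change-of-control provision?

The purchase adds only to Maya's holdings (Oren's stake shrinks), so Maya is the only person who could newly come to control Anchor.
Maya's largest direct stake is 60% in Everline, which does not meet the threshold, so Maya controls no company.
Neither Maya nor any entity Maya controls holds any voting interest in Anchor.
So before the transaction, Maya does not control Anchor.
After the purchase, Maya holds 76% of Marlow directly, and Oren's stake falls to 20%.
Maya holds 76% of Marlow, so Maya controls Marlow.
Marlow holds 100% of Anchor, so Maya controls Anchor.
Maya did not control Anchor before and does after, so the clause is triggered.

Yes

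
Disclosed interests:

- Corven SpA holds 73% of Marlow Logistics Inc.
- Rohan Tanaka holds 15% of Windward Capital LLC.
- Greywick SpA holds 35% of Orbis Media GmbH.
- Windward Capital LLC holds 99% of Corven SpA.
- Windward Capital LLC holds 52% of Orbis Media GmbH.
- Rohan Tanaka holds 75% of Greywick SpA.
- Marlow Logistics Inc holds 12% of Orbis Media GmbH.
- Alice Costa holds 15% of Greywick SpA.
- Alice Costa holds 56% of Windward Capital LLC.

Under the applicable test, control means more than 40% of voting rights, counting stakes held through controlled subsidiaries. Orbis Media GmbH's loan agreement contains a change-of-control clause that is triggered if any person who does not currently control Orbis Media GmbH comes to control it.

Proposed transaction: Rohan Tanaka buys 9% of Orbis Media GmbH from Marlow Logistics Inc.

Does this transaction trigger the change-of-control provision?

The purchase adds only to Rohan's holdings (Marlow's stake shrinks), so Rohan is the only person who could newly come to control Orbis.
Rohan holds 75% of Greywick, so Rohan controls Greywick.
In Orbis, Rohan's side holds only 35%, not > 40%.
So before the transaction, Rohan does not control Orbis.
After the purchase, Rohan holds 9% of Orbis directly, and Marlow's stake falls to 3%.
Greywick and Rohan together hold 35% + 9% = 44% of Orbis, so Rohan controls Orbis.
Rohan did not control Orbis before and does after, so the clause is triggered.

Yes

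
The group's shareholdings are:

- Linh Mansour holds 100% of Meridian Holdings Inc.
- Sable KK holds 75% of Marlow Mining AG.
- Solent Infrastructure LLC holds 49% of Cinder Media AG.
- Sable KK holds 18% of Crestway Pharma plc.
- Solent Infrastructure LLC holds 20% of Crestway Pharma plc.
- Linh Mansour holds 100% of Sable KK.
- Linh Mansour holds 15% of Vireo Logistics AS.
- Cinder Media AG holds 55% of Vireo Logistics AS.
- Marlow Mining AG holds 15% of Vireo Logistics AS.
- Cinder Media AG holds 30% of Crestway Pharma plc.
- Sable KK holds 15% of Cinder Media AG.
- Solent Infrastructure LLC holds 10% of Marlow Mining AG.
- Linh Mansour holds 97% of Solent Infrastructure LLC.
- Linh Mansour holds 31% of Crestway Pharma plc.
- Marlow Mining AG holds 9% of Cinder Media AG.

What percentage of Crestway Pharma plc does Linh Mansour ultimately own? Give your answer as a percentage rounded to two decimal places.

89.45%

Linh reaches Crestway along 7 paths.
Via Solent → Cinder: 97% × 49% × 30% = 14.259%.
Via Sable → Cinder: 100% × 15% × 30% = 4.5%.
Via Solent → Marlow → Cinder: 97% × 10% × 9% × 30% = 0.2619%.
Via Sable → Marlow → Cinder: 100% × 75% × 9% × 30% = 2.025%.
Direct stake: 31% = 31%.
Via Sable: 100% × 18% = 18%.
Via Solent: 97% × 20% = 19.4%.
Total: 14.259% + 4.5% + 0.2619% + 2.025% + 31% + 18% + 19.4% = 89.4459%.
Rounded: 89.45%.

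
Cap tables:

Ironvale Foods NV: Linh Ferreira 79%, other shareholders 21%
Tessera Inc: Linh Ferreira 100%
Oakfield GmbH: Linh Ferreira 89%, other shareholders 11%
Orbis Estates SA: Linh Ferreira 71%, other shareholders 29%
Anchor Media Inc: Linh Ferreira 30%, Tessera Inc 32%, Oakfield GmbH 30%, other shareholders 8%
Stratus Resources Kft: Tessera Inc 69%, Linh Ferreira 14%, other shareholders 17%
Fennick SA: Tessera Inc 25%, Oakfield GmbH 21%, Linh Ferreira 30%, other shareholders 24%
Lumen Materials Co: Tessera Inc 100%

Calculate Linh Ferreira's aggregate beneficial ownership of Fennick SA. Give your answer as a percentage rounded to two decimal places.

Linh reaches Fennick along 3 paths.
Via Tessera: 100% × 25% = 25%.
Via Oakfield: 89% × 21% = 18.69%.
Direct stake: 30% = 30%.
Total: 25% + 18.69% + 30% = 73.69%.

73.69%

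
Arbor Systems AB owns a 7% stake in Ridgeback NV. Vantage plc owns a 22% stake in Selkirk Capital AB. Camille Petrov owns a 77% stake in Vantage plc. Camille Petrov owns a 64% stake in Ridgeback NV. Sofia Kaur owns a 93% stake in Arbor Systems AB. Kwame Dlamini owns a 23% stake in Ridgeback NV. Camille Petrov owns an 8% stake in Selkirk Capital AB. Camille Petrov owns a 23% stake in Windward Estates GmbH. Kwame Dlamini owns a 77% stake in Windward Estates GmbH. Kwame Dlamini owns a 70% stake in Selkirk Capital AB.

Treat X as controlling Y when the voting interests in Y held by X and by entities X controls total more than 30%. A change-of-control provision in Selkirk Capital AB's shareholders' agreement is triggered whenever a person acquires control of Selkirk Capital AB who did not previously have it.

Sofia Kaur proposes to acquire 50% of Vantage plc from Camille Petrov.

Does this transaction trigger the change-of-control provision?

No

The purchase adds only to Sofia's holdings (Camille's stake shrinks), so Sofia is the only person who could newly come to control Selkirk.
Sofia holds 93% of Arbor, so Sofia controls Arbor.
Neither Sofia nor any entity Sofia controls holds any voting interest in Selkirk.
So before the transaction, Sofia does not control Selkirk.
After the purchase, Sofia holds 50% of Vantage directly, and Camille's stake falls to 27%.
Sofia holds 50% of Vantage, so Sofia controls Vantage.
After the transaction, Sofia's side holds 22% of Selkirk, not > 30%, so Sofia still does not control Selkirk.
No new person acquires control, so the clause is not triggered.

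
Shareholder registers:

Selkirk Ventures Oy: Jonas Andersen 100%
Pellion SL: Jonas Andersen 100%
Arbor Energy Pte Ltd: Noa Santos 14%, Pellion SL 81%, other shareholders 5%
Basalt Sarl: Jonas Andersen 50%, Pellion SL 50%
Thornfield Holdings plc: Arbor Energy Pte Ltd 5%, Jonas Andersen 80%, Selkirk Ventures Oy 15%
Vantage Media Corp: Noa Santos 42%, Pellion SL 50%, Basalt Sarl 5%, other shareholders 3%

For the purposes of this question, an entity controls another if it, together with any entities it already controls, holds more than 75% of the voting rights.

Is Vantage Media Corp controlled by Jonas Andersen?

Jonas holds 100% of Selkirk, so Jonas controls Selkirk.
Jonas holds 100% of Pellion, so Jonas controls Pellion.
Pellion holds 81% of Arbor, so Jonas controls Arbor.
Jonas and Pellion together hold 50% + 50% = 100% of Basalt, so Jonas controls Basalt.
Arbor and Jonas and Selkirk together hold 5% + 80% + 15% = 100% of Thornfield, so Jonas controls Thornfield.
In Vantage, Jonas's side holds only 50% + 5% = 55%, not > 75%.
So Jonas does not control Vantage.

No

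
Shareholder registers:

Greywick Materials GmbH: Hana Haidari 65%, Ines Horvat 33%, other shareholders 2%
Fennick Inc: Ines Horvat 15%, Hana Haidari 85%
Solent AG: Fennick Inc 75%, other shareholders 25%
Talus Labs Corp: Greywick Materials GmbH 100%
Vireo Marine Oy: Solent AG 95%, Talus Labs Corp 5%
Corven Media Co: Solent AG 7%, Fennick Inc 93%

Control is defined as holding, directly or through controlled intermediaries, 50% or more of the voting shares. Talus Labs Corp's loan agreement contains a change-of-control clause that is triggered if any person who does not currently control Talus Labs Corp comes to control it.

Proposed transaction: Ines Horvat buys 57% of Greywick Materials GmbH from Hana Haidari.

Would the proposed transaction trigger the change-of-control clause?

Yes

The purchase adds only to Ines's holdings (Hana's stake shrinks), so Ines is the only person who could newly come to control Talus.
Ines's largest direct stake is 33% in Greywick, which does not meet the threshold, so Ines controls no company.
Neither Ines nor any entity Ines controls holds any voting interest in Talus.
So before the transaction, Ines does not control Talus.
After the purchase, Ines's direct stake in Greywick rises to 33% + 57% = 90%, and Hana's stake falls to 8%.
Ines holds 90% of Greywick, so Ines controls Greywick.
Greywick holds 100% of Talus, so Ines controls Talus.
Ines did not control Talus before and does after, so the clause is triggered.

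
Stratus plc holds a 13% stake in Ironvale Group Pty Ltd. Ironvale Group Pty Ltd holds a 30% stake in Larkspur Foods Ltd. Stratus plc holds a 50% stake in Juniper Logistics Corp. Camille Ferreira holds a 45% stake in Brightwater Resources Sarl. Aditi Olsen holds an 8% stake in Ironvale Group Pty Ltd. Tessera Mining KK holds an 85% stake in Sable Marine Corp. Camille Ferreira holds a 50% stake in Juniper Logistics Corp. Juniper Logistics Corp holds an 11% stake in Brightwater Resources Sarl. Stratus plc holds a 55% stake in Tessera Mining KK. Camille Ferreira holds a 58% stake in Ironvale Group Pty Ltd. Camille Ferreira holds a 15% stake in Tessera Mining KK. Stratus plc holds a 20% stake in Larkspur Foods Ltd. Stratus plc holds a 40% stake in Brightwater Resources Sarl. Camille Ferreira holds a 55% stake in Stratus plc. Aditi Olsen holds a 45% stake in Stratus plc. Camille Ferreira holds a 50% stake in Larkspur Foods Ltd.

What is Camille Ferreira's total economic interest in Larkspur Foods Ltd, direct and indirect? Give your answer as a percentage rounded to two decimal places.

80.55%

Camille reaches Larkspur along 4 paths.
Via Ironvale: 58% × 30% = 17.4%.
Via Stratus → Ironvale: 55% × 13% × 30% = 2.145%.
Via Stratus: 55% × 20% = 11%.
Direct stake: 50% = 50%.
Total: 17.4% + 2.145% + 11% + 50% = 80.545%.
Rounded: 80.55%.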